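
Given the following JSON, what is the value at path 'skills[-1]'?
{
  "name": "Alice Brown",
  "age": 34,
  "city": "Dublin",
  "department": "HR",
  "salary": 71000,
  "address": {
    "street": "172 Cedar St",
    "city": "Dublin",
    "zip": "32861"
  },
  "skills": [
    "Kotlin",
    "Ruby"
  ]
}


Query: skills[-1]
Path: skills -> last element
Value: Ruby

Ruby


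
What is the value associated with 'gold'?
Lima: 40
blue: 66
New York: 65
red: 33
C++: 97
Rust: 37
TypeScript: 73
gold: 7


Looking up key 'gold'
Value: 7

7


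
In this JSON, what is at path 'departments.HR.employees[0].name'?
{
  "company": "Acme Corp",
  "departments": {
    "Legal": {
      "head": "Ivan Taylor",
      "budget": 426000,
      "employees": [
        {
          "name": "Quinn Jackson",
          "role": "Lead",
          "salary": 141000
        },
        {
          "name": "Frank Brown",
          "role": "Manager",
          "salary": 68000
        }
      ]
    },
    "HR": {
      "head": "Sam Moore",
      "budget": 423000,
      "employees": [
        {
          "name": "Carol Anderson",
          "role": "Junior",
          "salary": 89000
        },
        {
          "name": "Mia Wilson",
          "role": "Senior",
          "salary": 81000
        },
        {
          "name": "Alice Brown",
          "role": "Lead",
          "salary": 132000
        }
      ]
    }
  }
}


Path: departments.HR.employees[0].name

Navigate:
  -> departments
  -> HR
  -> employees[0].name = 'Carol Anderson'

Carol Anderson


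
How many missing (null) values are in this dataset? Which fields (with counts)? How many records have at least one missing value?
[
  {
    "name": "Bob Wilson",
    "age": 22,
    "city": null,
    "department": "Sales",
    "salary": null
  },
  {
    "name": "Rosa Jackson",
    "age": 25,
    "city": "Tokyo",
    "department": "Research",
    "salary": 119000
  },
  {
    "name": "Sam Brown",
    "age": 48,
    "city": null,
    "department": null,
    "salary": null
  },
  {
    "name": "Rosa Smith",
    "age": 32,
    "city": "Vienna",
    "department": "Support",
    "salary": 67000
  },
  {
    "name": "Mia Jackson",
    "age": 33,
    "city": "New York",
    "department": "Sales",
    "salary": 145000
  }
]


Checking for missing (null) values in 5 records:

  Bob Wilson: city, salary
  Rosa Jackson: complete
  Sam Brown: city, department, salary
  Rosa Smith: complete
  Mia Jackson: complete

Per field:
  name: 0 missing
  age: 0 missing
  city: 2 missing
  department: 1 missing
  salary: 2 missing

Total missing values: 5
Records with any missing: 2

5 missing values (city: 2, department: 1, salary: 2); 2 incomplete records


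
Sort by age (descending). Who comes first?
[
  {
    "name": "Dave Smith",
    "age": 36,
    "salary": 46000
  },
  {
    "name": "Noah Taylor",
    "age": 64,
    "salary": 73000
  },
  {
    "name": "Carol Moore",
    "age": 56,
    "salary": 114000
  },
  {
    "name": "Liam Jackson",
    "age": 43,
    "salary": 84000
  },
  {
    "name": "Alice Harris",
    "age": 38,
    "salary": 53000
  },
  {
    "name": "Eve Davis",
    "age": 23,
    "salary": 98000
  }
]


Sort by: age (descending)

Sorted order:
  1. Noah Taylor (age = 64)
  2. Carol Moore (age = 56)
  3. Liam Jackson (age = 43)
  4. Alice Harris (age = 38)
  5. Dave Smith (age = 36)
  6. Eve Davis (age = 23)

First: Noah Taylor

Noah Taylor


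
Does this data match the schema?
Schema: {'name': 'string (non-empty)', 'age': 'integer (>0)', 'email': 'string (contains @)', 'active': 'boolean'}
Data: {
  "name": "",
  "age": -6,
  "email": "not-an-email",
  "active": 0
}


Validating each field against schema:
  name: FAIL ("" is an empty string)
  age: FAIL (-6 is not > 0)
  email: FAIL ("not-an-email" does not contain @)
  active: FAIL (0 is not a boolean)

Result: INVALID (4 errors: name, age, email, active)

INVALID (4 errors: name, age, email, active)


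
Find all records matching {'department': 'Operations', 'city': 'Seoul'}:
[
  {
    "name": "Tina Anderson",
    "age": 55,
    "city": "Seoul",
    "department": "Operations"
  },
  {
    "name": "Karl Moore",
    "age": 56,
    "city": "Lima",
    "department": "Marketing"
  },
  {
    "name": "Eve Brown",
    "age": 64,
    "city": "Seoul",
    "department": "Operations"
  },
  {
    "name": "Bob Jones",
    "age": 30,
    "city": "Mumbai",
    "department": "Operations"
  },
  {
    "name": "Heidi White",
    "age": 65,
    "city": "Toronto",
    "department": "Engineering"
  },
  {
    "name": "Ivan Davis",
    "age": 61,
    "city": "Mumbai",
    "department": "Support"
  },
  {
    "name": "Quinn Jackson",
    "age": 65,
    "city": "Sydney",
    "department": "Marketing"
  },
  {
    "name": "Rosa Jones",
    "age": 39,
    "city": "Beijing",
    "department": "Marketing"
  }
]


Search criteria: {'department': 'Operations', 'city': 'Seoul'}

Checking 8 records:
  Tina Anderson: {department: Operations, city: Seoul} <-- MATCH
  Karl Moore: {department: Marketing, city: Lima}
  Eve Brown: {department: Operations, city: Seoul} <-- MATCH
  Bob Jones: {department: Operations, city: Mumbai}
  Heidi White: {department: Engineering, city: Toronto}
  Ivan Davis: {department: Support, city: Mumbai}
  Quinn Jackson: {department: Marketing, city: Sydney}
  Rosa Jones: {department: Marketing, city: Beijing}

Matches: ["Tina Anderson", "Eve Brown"]

["Tina Anderson", "Eve Brown"]


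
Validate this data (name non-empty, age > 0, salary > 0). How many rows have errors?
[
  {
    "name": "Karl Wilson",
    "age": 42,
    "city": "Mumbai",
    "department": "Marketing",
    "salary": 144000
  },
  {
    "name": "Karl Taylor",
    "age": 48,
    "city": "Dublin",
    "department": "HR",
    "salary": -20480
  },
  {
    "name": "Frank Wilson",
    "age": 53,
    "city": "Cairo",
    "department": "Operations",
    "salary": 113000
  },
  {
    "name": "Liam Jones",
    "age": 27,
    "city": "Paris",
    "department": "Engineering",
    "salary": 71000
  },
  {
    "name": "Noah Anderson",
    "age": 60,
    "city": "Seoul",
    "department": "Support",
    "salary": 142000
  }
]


Validating 5 records:
Rules: name non-empty, age > 0, salary > 0

  Row 1 (Karl Wilson): OK
  Row 2 (Karl Taylor): negative salary: -20480
  Row 3 (Frank Wilson): OK
  Row 4 (Liam Jones): OK
  Row 5 (Noah Anderson): OK

Total errors: 1

1 errors


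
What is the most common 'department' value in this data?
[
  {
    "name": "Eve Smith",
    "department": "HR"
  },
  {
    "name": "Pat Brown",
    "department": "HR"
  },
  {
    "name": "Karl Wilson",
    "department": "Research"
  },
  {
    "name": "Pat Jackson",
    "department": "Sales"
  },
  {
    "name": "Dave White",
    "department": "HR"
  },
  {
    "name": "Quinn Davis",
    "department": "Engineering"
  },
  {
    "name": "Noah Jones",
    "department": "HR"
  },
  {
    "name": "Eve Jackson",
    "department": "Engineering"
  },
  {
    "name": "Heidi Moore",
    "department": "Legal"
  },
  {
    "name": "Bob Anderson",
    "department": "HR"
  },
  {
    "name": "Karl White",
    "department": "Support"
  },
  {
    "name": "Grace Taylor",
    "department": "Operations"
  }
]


Counting 'department' values across 12 records:

  HR: 5 #####
  Engineering: 2 ##
  Research: 1 #
  Sales: 1 #
  Legal: 1 #
  Support: 1 #
  Operations: 1 #

Most common: HR (5 times)

HR (5 times)


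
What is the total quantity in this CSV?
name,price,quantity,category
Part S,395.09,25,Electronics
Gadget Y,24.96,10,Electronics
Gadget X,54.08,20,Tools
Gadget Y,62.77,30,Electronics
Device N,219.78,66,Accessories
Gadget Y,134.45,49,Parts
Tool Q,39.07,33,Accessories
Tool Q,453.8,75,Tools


Computing total quantity:
Values: [25, 10, 20, 30, 66, 49, 33, 75]
Sum = 308

308


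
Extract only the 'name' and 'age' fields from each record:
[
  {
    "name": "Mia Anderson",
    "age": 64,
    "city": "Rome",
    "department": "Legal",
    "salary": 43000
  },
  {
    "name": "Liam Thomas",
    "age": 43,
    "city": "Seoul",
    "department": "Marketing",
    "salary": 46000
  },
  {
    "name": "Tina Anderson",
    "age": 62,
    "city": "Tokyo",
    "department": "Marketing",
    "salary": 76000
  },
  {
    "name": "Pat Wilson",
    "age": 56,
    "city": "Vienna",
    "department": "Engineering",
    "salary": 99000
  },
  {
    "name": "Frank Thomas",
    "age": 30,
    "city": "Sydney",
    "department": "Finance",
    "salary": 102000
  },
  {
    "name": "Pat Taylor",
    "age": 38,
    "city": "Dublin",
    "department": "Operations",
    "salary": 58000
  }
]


Original: 6 records with fields: name, age, city, department, salary
Keep: ['name', 'age']
Drop: ['city', 'department', 'salary']
Result: 6 records, 2 fields each

[
  {
    "name": "Mia Anderson",
    "age": 64
  },
  {
    "name": "Liam Thomas",
    "age": 43
  },
  {
    "name": "Tina Anderson",
    "age": 62
  },
  {
    "name": "Pat Wilson",
    "age": 56
  },
  {
    "name": "Frank Thomas",
    "age": 30
  },
  {
    "name": "Pat Taylor",
    "age": 38
  }
]


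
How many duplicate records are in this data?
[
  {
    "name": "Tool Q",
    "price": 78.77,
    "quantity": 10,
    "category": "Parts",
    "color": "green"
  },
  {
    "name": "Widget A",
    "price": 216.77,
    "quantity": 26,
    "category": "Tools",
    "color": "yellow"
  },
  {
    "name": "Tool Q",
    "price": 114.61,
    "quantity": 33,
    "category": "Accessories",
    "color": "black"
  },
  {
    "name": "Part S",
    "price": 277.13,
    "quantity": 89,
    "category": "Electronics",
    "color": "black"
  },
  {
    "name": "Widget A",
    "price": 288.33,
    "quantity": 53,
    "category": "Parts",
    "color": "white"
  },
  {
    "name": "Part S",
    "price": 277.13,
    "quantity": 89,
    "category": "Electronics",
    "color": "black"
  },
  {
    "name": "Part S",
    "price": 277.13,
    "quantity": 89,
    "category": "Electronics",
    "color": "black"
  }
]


Checking 7 records for duplicates:

  Row 1: Tool Q ($78.77, qty 10)
  Row 2: Widget A ($216.77, qty 26)
  Row 3: Tool Q ($114.61, qty 33)
  Row 4: Part S ($277.13, qty 89)
  Row 5: Widget A ($288.33, qty 53)
  Row 6: Part S ($277.13, qty 89) <-- DUPLICATE
  Row 7: Part S ($277.13, qty 89) <-- DUPLICATE

Duplicates found: 2
Unique records: 5

2 duplicates, 5 unique


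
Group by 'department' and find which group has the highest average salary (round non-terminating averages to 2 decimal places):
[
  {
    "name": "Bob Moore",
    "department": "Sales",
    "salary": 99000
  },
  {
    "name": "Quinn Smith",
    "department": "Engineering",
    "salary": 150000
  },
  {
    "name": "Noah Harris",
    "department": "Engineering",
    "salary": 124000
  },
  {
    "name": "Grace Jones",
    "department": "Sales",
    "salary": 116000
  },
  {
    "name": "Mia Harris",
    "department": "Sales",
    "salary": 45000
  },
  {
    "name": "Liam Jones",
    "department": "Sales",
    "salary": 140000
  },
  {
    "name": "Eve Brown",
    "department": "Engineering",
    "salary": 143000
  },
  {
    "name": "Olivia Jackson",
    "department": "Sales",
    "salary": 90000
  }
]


Group by: department

Groups:
  Engineering: 3 people, avg salary = 417000/3 = $139000
  Sales: 5 people, avg salary = 490000/5 = $98000

Highest average salary: Engineering ($139000)

Engineering ($139000)


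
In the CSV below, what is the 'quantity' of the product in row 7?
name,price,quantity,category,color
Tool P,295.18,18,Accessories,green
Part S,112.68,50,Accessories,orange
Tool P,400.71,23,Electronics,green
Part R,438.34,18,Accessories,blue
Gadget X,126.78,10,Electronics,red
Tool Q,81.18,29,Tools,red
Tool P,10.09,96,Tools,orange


Query: Row 7 ('Tool P'), column 'quantity'
Value: 96

96


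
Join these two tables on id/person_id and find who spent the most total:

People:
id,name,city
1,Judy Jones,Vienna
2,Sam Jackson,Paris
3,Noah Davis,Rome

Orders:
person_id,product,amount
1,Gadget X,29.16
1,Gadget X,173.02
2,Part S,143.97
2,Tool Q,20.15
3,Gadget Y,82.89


Join on: people.id = orders.person_id

Joined rows:
  Judy Jones (Vienna) bought Gadget X for $29.16
  Judy Jones (Vienna) bought Gadget X for $173.02
  Sam Jackson (Paris) bought Part S for $143.97
  Sam Jackson (Paris) bought Tool Q for $20.15
  Noah Davis (Rome) bought Gadget Y for $82.89

Total per person:
  Judy Jones: $202.18
  Sam Jackson: $164.12
  Noah Davis: $82.89

Top spender: Judy Jones ($202.18)

Judy Jones ($202.18)


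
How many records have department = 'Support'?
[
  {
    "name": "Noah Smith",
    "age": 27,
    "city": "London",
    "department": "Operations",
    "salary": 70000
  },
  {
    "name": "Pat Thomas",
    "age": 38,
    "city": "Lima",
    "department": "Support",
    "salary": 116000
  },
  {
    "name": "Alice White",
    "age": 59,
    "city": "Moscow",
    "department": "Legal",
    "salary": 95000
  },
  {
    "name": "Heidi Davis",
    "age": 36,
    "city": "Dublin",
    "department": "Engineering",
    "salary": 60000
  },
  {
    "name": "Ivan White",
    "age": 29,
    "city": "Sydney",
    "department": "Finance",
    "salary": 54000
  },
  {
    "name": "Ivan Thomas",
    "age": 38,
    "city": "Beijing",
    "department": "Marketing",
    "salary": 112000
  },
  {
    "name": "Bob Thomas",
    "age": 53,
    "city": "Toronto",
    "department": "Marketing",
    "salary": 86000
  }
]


Data: 7 records
Condition: department = 'Support'

Checking each record:
  Noah Smith: Operations
  Pat Thomas: Support MATCH
  Alice White: Legal
  Heidi Davis: Engineering
  Ivan White: Finance
  Ivan Thomas: Marketing
  Bob Thomas: Marketing

Count: 1

1


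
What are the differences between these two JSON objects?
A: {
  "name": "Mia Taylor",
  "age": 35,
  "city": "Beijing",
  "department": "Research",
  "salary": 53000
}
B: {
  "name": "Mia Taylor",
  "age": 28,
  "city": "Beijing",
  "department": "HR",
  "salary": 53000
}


Comparing each field (in key order):
  name: same
  age: DIFFERENT
  city: same
  department: DIFFERENT
  salary: same
Differences:
  age: 35 -> 28
  department: Research -> HR

2 field(s) changed

2 changes: age, department


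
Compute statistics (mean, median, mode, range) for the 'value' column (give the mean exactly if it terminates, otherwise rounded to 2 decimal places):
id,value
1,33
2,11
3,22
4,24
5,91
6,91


Data: [33, 11, 22, 24, 91, 91]
Count: 6
Sum: 272
Mean: 272/6 ≈ 45.33 (rounded to 2 decimal places)
Sorted: [11, 22, 24, 33, 91, 91]
Median: 28.5
Mode: 91 (2 times)
Range: 91 - 11 = 80
Min: 11, Max: 91

mean≈45.33, median=28.5, mode=91, range=80


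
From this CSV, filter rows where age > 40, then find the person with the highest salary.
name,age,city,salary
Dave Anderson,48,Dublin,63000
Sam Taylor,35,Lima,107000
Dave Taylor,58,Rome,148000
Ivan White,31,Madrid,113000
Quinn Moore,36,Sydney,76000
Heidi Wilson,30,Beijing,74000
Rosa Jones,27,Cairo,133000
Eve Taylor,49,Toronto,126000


Filter: age > 40
Sort by: salary (descending)

Filtered records (3):
  Dave Taylor, age 58, salary $148000
  Eve Taylor, age 49, salary $126000
  Dave Anderson, age 48, salary $63000

Highest salary: Dave Taylor ($148000)

Dave Taylor


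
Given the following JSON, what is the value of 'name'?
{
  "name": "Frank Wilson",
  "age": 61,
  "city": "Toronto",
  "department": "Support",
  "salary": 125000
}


Looking up field 'name'
Value: Frank Wilson

Frank Wilson


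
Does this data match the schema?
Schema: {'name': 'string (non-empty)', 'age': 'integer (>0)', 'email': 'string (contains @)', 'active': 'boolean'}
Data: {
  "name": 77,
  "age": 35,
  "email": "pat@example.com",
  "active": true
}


Validating each field against schema:
  name: FAIL (77 is not a string)
  age: OK (positive integer)
  email: OK (string with @)
  active: OK (boolean)

Result: INVALID (1 error: name)

INVALID (1 error: name)


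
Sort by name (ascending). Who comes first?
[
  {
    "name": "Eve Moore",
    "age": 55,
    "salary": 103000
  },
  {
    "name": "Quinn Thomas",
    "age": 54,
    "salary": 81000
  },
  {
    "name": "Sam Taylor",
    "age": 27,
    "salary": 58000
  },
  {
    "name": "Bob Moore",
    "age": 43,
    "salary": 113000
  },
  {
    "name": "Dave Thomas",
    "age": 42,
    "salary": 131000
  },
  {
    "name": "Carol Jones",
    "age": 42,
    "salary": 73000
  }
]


Sort by: name (ascending)

Sorted order:
  1. Bob Moore (name = Bob Moore)
  2. Carol Jones (name = Carol Jones)
  3. Dave Thomas (name = Dave Thomas)
  4. Eve Moore (name = Eve Moore)
  5. Quinn Thomas (name = Quinn Thomas)
  6. Sam Taylor (name = Sam Taylor)

First: Bob Moore

Bob Moore


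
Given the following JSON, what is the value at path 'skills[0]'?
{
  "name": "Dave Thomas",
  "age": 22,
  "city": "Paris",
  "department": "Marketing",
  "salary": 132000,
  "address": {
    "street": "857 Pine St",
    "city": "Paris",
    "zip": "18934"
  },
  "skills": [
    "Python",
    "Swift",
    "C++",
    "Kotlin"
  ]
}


Query: skills[0]
Path: skills -> first element
Value: Python

Python


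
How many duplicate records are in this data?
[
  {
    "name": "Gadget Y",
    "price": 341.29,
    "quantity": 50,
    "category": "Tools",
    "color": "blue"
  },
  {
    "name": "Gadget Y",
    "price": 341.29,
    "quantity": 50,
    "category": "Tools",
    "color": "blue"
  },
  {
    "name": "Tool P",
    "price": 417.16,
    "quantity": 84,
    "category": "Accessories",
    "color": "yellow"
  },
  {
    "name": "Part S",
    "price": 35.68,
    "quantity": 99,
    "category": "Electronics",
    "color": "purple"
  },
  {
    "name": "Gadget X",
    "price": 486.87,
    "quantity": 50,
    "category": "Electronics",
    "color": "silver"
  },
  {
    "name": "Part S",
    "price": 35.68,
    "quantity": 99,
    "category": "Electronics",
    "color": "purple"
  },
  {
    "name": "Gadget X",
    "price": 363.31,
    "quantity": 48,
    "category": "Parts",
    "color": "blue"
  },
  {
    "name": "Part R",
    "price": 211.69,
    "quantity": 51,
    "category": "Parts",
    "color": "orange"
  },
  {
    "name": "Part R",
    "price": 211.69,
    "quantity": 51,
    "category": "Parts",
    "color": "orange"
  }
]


Checking 9 records for duplicates:

  Row 1: Gadget Y ($341.29, qty 50)
  Row 2: Gadget Y ($341.29, qty 50) <-- DUPLICATE
  Row 3: Tool P ($417.16, qty 84)
  Row 4: Part S ($35.68, qty 99)
  Row 5: Gadget X ($486.87, qty 50)
  Row 6: Part S ($35.68, qty 99) <-- DUPLICATE
  Row 7: Gadget X ($363.31, qty 48)
  Row 8: Part R ($211.69, qty 51)
  Row 9: Part R ($211.69, qty 51) <-- DUPLICATE

Duplicates found: 3
Unique records: 6

3 duplicates, 6 unique


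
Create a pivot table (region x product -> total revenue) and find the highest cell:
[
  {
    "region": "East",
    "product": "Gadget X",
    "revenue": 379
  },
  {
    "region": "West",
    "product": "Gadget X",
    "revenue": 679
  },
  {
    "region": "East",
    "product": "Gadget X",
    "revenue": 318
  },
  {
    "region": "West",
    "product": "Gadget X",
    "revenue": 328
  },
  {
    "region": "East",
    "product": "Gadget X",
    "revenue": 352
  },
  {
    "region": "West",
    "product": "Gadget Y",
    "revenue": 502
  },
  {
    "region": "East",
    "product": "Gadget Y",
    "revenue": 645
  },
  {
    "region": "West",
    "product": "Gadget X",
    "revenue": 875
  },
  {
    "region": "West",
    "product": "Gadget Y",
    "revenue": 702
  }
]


Pivot: region (rows) x product (columns) -> total revenue

     Gadget X      Gadget Y    
East          1049           645  
West          1882          1204  

Highest: West / Gadget X = $1882

West / Gadget X = $1882


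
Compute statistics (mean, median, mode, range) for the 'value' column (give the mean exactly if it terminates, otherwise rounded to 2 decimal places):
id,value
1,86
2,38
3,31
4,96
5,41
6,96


Data: [86, 38, 31, 96, 41, 96]
Count: 6
Sum: 388
Mean: 388/6 ≈ 64.67 (rounded to 2 decimal places)
Sorted: [31, 38, 41, 86, 96, 96]
Median: 63.5
Mode: 96 (2 times)
Range: 96 - 31 = 65
Min: 31, Max: 96

mean≈64.67, median=63.5, mode=96, range=65


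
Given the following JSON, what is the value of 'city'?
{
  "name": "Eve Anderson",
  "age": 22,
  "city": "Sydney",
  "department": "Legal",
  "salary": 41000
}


Looking up field 'city'
Value: Sydney

Sydney


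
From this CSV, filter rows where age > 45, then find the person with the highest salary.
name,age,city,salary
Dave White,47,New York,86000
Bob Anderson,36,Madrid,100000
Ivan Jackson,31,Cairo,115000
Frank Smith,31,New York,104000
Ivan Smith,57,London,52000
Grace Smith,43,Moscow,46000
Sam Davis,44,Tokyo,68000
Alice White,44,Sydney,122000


Filter: age > 45
Sort by: salary (descending)

Filtered records (2):
  Dave White, age 47, salary $86000
  Ivan Smith, age 57, salary $52000

Highest salary: Dave White ($86000)

Dave White


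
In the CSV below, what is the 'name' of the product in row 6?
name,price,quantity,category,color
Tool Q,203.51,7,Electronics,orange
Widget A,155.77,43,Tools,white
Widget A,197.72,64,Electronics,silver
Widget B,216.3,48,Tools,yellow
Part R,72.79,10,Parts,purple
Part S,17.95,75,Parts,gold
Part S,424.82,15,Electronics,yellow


Query: Row 6 ('Part S'), column 'name'
Value: Part S

Part S


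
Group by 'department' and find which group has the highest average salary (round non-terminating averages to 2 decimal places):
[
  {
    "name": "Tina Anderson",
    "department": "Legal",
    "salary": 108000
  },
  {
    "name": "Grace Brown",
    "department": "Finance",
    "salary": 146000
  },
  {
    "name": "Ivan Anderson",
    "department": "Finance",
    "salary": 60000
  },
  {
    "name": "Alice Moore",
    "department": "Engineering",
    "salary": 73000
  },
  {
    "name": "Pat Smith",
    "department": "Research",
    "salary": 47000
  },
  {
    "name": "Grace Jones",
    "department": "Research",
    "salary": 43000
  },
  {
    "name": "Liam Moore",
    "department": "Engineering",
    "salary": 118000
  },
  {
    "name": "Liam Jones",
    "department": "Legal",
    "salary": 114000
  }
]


Group by: department

Groups:
  Engineering: 2 people, avg salary = 191000/2 = $95500
  Finance: 2 people, avg salary = 206000/2 = $103000
  Legal: 2 people, avg salary = 222000/2 = $111000
  Research: 2 people, avg salary = 90000/2 = $45000

Highest average salary: Legal ($111000)

Legal ($111000)


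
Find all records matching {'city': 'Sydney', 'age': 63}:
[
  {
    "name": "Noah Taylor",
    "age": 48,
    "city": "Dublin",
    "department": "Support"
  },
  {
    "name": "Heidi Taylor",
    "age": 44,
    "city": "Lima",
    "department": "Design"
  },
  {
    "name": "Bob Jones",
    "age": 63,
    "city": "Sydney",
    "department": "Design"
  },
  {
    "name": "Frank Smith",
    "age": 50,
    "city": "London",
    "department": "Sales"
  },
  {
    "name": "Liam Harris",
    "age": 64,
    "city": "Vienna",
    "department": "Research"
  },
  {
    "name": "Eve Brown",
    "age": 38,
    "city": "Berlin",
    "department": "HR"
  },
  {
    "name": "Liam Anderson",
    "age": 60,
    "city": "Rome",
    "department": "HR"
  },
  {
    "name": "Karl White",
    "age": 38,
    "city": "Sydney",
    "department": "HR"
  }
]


Search criteria: {'city': 'Sydney', 'age': 63}

Checking 8 records:
  Noah Taylor: {city: Dublin, age: 48}
  Heidi Taylor: {city: Lima, age: 44}
  Bob Jones: {city: Sydney, age: 63} <-- MATCH
  Frank Smith: {city: London, age: 50}
  Liam Harris: {city: Vienna, age: 64}
  Eve Brown: {city: Berlin, age: 38}
  Liam Anderson: {city: Rome, age: 60}
  Karl White: {city: Sydney, age: 38}

Matches: ["Bob Jones"]

["Bob Jones"]


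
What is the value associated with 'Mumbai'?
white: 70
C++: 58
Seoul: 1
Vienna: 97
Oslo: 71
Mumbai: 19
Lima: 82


Looking up key 'Mumbai'
Value: 19

19


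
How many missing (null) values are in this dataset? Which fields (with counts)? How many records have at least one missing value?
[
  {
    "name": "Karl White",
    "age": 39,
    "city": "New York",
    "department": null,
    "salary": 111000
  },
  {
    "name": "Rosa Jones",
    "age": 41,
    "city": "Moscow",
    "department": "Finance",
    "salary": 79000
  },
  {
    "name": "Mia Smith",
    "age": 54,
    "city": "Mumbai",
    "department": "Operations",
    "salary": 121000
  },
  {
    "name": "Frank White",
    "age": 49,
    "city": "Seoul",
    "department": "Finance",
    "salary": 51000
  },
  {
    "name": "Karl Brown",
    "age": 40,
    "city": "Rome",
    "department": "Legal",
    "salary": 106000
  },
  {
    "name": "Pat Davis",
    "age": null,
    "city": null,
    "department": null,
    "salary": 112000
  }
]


Checking for missing (null) values in 6 records:

  Karl White: department
  Rosa Jones: complete
  Mia Smith: complete
  Frank White: complete
  Karl Brown: complete
  Pat Davis: age, city, department

Per field:
  name: 0 missing
  age: 1 missing
  city: 1 missing
  department: 2 missing
  salary: 0 missing

Total missing values: 4
Records with any missing: 2

4 missing values (age: 1, city: 1, department: 2); 2 incomplete records


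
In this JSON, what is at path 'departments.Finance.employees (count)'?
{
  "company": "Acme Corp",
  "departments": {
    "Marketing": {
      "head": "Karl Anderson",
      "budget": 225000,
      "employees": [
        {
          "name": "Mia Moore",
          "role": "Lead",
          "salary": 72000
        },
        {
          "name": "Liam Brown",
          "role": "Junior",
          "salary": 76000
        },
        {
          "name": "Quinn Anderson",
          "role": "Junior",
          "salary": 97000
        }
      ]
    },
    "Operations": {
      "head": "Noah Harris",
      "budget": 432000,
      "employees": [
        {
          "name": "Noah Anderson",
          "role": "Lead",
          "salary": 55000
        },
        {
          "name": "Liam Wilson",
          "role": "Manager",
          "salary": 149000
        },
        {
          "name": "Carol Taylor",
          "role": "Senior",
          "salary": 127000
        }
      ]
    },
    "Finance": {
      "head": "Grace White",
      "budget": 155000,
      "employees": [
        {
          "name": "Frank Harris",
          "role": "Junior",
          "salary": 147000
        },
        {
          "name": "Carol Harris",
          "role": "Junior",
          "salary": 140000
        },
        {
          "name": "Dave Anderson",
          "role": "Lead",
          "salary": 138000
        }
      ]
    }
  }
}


Path: departments.Finance.employees (count)

Navigate:
  -> departments
  -> Finance
  -> employees (array, length 3)

3


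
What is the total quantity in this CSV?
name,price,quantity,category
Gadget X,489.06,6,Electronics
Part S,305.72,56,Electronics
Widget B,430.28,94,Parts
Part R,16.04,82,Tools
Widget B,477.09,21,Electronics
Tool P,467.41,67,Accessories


Computing total quantity:
Values: [6, 56, 94, 82, 21, 67]
Sum = 326

326


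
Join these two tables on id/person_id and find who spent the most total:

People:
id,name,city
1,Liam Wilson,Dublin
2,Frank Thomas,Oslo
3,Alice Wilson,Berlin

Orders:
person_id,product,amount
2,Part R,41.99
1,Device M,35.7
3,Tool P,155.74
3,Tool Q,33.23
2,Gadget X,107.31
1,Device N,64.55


Join on: people.id = orders.person_id

Joined rows:
  Frank Thomas (Oslo) bought Part R for $41.99
  Liam Wilson (Dublin) bought Device M for $35.7
  Alice Wilson (Berlin) bought Tool P for $155.74
  Alice Wilson (Berlin) bought Tool Q for $33.23
  Frank Thomas (Oslo) bought Gadget X for $107.31
  Liam Wilson (Dublin) bought Device N for $64.55

Total per person:
  Alice Wilson: $188.97
  Frank Thomas: $149.30
  Liam Wilson: $100.25

Top spender: Alice Wilson ($188.97)

Alice Wilson ($188.97)


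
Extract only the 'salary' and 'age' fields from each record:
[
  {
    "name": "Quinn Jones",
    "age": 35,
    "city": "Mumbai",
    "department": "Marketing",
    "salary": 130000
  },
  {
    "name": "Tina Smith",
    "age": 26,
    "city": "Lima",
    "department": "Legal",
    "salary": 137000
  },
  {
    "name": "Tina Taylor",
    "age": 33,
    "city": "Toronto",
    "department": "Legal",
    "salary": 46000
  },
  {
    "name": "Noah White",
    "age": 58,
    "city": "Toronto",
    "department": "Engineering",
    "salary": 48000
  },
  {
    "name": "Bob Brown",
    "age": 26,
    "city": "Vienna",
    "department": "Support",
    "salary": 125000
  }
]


Original: 5 records with fields: name, age, city, department, salary
Keep: ['salary', 'age']
Drop: ['name', 'city', 'department']
Result: 5 records, 2 fields each

[
  {
    "salary": 130000,
    "age": 35
  },
  {
    "salary": 137000,
    "age": 26
  },
  {
    "salary": 46000,
    "age": 33
  },
  {
    "salary": 48000,
    "age": 58
  },
  {
    "salary": 125000,
    "age": 26
  }
]


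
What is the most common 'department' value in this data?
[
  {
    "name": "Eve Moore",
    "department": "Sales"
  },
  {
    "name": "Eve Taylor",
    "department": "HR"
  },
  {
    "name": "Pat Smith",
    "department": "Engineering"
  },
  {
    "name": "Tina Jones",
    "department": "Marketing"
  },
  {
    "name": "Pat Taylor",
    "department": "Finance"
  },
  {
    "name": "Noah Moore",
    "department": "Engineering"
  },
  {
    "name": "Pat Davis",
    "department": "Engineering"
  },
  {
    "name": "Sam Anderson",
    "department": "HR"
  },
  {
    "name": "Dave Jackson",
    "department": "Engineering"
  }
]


Counting 'department' values across 9 records:

  Engineering: 4 ####
  HR: 2 ##
  Sales: 1 #
  Marketing: 1 #
  Finance: 1 #

Most common: Engineering (4 times)

Engineering (4 times)


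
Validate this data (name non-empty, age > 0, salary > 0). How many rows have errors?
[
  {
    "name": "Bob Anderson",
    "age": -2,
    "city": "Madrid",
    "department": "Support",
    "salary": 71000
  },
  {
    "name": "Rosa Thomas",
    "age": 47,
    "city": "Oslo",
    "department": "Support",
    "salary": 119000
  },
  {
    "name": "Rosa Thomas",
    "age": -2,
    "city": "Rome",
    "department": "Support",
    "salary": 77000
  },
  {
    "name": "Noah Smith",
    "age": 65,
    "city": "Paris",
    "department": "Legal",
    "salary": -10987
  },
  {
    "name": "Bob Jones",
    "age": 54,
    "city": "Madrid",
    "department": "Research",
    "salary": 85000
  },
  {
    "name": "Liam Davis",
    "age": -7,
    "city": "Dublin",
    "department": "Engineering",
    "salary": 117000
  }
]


Validating 6 records:
Rules: name non-empty, age > 0, salary > 0

  Row 1 (Bob Anderson): negative age: -2
  Row 2 (Rosa Thomas): OK
  Row 3 (Rosa Thomas): negative age: -2
  Row 4 (Noah Smith): negative salary: -10987
  Row 5 (Bob Jones): OK
  Row 6 (Liam Davis): negative age: -7

Total errors: 4

4 errors


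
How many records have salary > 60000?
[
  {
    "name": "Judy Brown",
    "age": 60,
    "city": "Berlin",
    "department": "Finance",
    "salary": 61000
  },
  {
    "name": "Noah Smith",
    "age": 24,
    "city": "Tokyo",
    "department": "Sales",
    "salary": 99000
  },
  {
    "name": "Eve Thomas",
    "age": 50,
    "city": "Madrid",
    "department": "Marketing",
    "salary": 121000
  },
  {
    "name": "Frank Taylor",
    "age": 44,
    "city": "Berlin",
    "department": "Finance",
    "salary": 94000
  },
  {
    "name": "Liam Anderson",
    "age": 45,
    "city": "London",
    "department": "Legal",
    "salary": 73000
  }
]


Data: 5 records
Condition: salary > 60000

Checking each record:
  Judy Brown: 61000 MATCH
  Noah Smith: 99000 MATCH
  Eve Thomas: 121000 MATCH
  Frank Taylor: 94000 MATCH
  Liam Anderson: 73000 MATCH

Count: 5

5


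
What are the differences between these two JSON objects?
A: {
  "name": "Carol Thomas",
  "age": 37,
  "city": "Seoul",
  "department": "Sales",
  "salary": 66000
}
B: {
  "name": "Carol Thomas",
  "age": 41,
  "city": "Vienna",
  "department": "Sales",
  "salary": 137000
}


Comparing each field (in key order):
  name: same
  age: DIFFERENT
  city: DIFFERENT
  department: same
  salary: DIFFERENT
Differences:
  age: 37 -> 41
  city: Seoul -> Vienna
  salary: 66000 -> 137000

3 field(s) changed

3 changes: age, city, salary


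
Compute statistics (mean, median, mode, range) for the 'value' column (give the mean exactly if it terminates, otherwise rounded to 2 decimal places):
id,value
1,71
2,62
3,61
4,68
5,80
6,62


Data: [71, 62, 61, 68, 80, 62]
Count: 6
Sum: 404
Mean: 404/6 ≈ 67.33 (rounded to 2 decimal places)
Sorted: [61, 62, 62, 68, 71, 80]
Median: 65.0
Mode: 62 (2 times)
Range: 80 - 61 = 19
Min: 61, Max: 80

mean≈67.33, median=65.0, mode=62, range=19


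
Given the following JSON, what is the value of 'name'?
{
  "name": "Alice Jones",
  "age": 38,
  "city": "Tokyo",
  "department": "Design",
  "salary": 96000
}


Looking up field 'name'
Value: Alice Jones

Alice Jones


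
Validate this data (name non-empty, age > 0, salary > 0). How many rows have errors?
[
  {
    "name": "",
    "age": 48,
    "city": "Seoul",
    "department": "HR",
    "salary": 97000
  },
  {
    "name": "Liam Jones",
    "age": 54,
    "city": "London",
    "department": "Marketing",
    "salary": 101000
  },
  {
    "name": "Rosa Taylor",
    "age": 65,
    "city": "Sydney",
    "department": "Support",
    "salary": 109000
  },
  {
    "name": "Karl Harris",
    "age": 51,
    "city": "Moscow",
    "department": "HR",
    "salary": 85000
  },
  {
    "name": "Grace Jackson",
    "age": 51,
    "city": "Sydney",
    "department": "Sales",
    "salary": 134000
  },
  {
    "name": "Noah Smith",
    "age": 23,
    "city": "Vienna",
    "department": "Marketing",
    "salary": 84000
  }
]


Validating 6 records:
Rules: name non-empty, age > 0, salary > 0

  Row 1 (???): empty name
  Row 2 (Liam Jones): OK
  Row 3 (Rosa Taylor): OK
  Row 4 (Karl Harris): OK
  Row 5 (Grace Jackson): OK
  Row 6 (Noah Smith): OK

Total errors: 1

1 errors


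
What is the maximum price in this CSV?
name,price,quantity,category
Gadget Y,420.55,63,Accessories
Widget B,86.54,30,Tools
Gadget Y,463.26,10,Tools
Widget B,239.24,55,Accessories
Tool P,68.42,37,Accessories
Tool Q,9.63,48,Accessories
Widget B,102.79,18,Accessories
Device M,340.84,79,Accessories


Computing maximum price:
Values: [420.55, 86.54, 463.26, 239.24, 68.42, 9.63, 102.79, 340.84]
Max = 463.26

463.26


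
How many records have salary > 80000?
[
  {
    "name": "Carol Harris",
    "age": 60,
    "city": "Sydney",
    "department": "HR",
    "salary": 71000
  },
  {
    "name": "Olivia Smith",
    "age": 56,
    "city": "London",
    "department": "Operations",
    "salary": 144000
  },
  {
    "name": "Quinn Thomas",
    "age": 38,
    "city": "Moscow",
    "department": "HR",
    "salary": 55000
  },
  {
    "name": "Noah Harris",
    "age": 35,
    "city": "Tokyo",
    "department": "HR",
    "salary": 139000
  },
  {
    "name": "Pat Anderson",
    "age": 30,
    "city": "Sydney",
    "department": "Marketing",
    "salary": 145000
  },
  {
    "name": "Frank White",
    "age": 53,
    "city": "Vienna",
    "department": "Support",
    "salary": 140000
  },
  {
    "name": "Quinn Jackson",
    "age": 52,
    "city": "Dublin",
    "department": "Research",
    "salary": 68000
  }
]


Data: 7 records
Condition: salary > 80000

Checking each record:
  Carol Harris: 71000
  Olivia Smith: 144000 MATCH
  Quinn Thomas: 55000
  Noah Harris: 139000 MATCH
  Pat Anderson: 145000 MATCH
  Frank White: 140000 MATCH
  Quinn Jackson: 68000

Count: 4

4


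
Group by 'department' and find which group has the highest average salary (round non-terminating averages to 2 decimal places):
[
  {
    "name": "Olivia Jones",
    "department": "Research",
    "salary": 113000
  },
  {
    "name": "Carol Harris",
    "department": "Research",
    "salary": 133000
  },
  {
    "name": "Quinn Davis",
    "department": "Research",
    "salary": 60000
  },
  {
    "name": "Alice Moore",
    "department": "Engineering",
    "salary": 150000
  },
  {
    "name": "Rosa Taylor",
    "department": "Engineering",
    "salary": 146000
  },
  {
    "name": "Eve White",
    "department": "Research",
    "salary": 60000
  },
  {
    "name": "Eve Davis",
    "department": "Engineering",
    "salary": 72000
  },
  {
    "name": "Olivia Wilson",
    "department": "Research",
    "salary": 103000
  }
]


Group by: department

Groups:
  Engineering: 3 people, avg salary = 368000/3 ≈ $122666.67
  Research: 5 people, avg salary = 469000/5 = $93800

Highest average salary: Engineering (≈$122666.67)

Engineering (≈$122666.67)


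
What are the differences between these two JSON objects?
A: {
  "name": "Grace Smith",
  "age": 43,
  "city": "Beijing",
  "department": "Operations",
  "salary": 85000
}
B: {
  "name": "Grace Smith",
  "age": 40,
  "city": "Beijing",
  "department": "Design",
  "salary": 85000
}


Comparing each field (in key order):
  name: same
  age: DIFFERENT
  city: same
  department: DIFFERENT
  salary: same
Differences:
  age: 43 -> 40
  department: Operations -> Design

2 field(s) changed

2 changes: age, department


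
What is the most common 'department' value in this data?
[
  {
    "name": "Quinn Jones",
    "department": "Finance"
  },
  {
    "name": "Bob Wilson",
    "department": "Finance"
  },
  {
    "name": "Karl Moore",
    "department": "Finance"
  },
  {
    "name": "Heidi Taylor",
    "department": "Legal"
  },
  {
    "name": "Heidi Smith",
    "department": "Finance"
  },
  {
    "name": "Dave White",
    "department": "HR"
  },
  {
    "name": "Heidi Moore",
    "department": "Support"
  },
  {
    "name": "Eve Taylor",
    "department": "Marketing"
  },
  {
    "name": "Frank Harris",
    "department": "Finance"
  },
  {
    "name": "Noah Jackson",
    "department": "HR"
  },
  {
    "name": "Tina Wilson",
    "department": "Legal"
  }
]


Counting 'department' values across 11 records:

  Finance: 5 #####
  Legal: 2 ##
  HR: 2 ##
  Support: 1 #
  Marketing: 1 #

Most common: Finance (5 times)

Finance (5 times)


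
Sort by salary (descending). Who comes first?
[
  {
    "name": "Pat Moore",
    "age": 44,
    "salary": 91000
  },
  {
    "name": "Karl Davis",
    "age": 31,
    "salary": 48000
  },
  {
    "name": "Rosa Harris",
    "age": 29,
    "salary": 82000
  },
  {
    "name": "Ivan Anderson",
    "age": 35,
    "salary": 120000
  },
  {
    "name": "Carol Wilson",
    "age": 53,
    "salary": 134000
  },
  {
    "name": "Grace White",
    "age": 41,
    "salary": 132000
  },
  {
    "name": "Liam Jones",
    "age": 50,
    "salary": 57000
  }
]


Sort by: salary (descending)

Sorted order:
  1. Carol Wilson (salary = 134000)
  2. Grace White (salary = 132000)
  3. Ivan Anderson (salary = 120000)
  4. Pat Moore (salary = 91000)
  5. Rosa Harris (salary = 82000)
  6. Liam Jones (salary = 57000)
  7. Karl Davis (salary = 48000)

First: Carol Wilson

Carol Wilson


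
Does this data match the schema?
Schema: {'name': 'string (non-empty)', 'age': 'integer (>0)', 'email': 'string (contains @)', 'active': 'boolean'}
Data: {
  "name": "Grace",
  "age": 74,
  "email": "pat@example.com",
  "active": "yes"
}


Validating each field against schema:
  name: OK (non-empty string)
  age: OK (positive integer)
  email: OK (string with @)
  active: FAIL ("yes" is not a boolean)

Result: INVALID (1 error: active)

INVALID (1 error: active)


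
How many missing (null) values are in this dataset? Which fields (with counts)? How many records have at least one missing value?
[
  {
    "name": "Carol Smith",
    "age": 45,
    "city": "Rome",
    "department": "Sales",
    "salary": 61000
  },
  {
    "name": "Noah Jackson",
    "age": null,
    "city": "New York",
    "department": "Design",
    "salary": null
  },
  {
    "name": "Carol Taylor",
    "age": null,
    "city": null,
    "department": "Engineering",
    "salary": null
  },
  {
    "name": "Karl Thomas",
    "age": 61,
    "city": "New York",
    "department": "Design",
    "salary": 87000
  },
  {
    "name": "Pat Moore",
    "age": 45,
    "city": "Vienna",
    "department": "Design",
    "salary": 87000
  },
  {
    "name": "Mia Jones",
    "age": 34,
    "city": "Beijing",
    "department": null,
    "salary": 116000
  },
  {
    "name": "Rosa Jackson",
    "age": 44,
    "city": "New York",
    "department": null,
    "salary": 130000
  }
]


Checking for missing (null) values in 7 records:

  Carol Smith: complete
  Noah Jackson: age, salary
  Carol Taylor: age, city, salary
  Karl Thomas: complete
  Pat Moore: complete
  Mia Jones: department
  Rosa Jackson: department

Per field:
  name: 0 missing
  age: 2 missing
  city: 1 missing
  department: 2 missing
  salary: 2 missing

Total missing values: 7
Records with any missing: 4

7 missing values (age: 2, city: 1, department: 2, salary: 2); 4 incomplete records
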